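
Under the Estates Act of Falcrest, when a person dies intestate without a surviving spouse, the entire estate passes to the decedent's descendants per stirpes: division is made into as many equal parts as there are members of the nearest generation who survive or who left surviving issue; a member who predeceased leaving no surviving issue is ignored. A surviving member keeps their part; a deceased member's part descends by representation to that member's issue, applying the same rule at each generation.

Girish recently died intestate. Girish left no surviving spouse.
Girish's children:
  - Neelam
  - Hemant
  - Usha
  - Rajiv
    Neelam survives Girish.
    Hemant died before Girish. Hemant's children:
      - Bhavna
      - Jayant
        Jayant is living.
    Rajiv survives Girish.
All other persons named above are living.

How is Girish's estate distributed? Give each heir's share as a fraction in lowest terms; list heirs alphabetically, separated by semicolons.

Bhavna 1/8; Jayant 1/8; Neelam 1/4; Rajiv 1/4; Usha 1/4

There is no surviving spouse, so the entire estate passes to Girish's descendants per stirpes.
The estate is divided into 4 equal shares of 1/4 among Neelam, Hemant, Usha, Rajiv.
Neelam is living and takes 1/4.
Hemant predeceased; the 1/4 allotted to Hemant's branch passes to Hemant's issue by representation.
The 1/4 is divided into 2 equal shares of 1/8 among Bhavna, Jayant.
Bhavna is living and takes 1/8.
Jayant is living and takes 1/8.
Usha is living and takes 1/4.
Rajiv is living and takes 1/4.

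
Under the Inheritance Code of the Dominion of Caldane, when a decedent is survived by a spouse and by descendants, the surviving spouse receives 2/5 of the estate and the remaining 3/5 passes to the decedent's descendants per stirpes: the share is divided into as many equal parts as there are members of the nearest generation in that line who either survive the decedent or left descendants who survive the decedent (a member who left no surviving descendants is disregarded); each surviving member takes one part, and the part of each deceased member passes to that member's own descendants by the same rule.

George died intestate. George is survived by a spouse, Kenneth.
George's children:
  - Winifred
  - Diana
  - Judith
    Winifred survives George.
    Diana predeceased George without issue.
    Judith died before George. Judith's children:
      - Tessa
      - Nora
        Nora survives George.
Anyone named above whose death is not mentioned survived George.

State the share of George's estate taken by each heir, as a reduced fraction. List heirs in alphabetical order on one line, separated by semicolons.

Kenneth, as surviving spouse, takes 2/5.
The remaining 3/5 passes to George's descendants per stirpes.
Diana left no surviving issue, so that branch lapses and is disregarded.
The 3/5 is divided into 2 equal shares of 3/10 among Winifred, Judith.
Winifred is living and takes 3/10.
Judith predeceased; the 3/10 allotted to Judith's branch passes to Judith's issue by representation.
The 3/10 is divided into 2 equal shares of 3/20 among Tessa, Nora.
Tessa is living and takes 3/20.
Nora is living and takes 3/20.

Kenneth 2/5; Nora 3/20; Tessa 3/20; Winifred 3/10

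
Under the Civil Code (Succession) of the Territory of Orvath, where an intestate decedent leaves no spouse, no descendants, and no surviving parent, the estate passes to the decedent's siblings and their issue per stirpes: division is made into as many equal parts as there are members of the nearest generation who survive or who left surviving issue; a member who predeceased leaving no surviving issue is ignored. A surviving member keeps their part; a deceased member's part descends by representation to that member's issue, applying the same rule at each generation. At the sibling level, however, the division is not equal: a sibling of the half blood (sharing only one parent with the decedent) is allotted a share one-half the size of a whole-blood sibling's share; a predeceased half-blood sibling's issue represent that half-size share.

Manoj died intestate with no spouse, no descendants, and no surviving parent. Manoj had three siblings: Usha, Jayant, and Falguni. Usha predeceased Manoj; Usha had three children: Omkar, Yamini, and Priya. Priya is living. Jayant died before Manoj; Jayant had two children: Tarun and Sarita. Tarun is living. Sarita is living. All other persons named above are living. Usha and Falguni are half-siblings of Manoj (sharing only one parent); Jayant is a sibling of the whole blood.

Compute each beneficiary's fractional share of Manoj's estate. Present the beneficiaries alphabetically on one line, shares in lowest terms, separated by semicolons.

No spouse, descendants, or parent survives, so the estate passes to Manoj's siblings per stirpes.
Half-blood siblings count for one-half the weight of whole-blood siblings at the initial division.
Dividing 1 in proportion to weights (total weight 2): Usha (weight 1/2) → 1/4; Jayant (weight 1) → 1/2; Falguni (weight 1/2) → 1/4.
Usha predeceased; the 1/4 allotted to Usha's branch passes to Usha's issue by representation.
The 1/4 is divided into 3 equal shares of 1/12 among Omkar, Yamini, Priya.
Omkar is living and takes 1/12.
Yamini is living and takes 1/12.
Priya is living and takes 1/12.
Jayant predeceased; the 1/2 allotted to Jayant's branch passes to Jayant's issue by representation.
The 1/2 is divided into 2 equal shares of 1/4 among Tarun, Sarita.
Tarun is living and takes 1/4.
Sarita is living and takes 1/4.
Falguni is living and takes 1/4.

Falguni 1/4; Omkar 1/12; Priya 1/12; Sarita 1/4; Tarun 1/4; Yamini 1/12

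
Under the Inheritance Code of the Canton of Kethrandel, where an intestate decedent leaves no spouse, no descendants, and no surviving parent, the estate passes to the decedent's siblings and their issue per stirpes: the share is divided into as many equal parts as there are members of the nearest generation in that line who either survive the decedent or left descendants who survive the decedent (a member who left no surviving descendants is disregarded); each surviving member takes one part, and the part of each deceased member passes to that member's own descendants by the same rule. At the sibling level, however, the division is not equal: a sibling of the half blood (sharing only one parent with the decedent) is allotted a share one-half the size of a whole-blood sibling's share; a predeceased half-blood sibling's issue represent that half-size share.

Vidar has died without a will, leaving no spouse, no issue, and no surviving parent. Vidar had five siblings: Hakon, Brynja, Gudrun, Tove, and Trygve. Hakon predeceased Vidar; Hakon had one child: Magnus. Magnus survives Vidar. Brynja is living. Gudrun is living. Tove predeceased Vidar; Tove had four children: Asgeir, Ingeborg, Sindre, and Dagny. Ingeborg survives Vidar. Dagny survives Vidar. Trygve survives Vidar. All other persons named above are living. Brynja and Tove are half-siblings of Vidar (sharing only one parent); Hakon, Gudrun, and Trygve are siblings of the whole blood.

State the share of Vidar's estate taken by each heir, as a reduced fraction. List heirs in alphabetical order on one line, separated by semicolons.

No spouse, descendants, or parent survives, so the estate passes to Vidar's siblings per stirpes.
Half-blood siblings count for one-half the weight of whole-blood siblings at the initial division.
Dividing 1 in proportion to weights (total weight 4): Hakon (weight 1) → 1/4; Brynja (weight 1/2) → 1/8; Gudrun (weight 1) → 1/4; Tove (weight 1/2) → 1/8; Trygve (weight 1) → 1/4.
Hakon predeceased; the 1/4 allotted to Hakon's branch passes to Hakon's issue by representation.
Magnus is the sole taker at this level and receives the full 1/4.
Brynja is living and takes 1/8.
Gudrun is living and takes 1/4.
Tove predeceased; the 1/8 allotted to Tove's branch passes to Tove's issue by representation.
The 1/8 is divided into 4 equal shares of 1/32 among Asgeir, Ingeborg, Sindre, Dagny.
Asgeir is living and takes 1/32.
Ingeborg is living and takes 1/32.
Sindre is living and takes 1/32.
Dagny is living and takes 1/32.
Trygve is living and takes 1/4.

Asgeir 1/32; Brynja 1/8; Dagny 1/32; Gudrun 1/4; Ingeborg 1/32; Magnus 1/4; Sindre 1/32; Trygve 1/4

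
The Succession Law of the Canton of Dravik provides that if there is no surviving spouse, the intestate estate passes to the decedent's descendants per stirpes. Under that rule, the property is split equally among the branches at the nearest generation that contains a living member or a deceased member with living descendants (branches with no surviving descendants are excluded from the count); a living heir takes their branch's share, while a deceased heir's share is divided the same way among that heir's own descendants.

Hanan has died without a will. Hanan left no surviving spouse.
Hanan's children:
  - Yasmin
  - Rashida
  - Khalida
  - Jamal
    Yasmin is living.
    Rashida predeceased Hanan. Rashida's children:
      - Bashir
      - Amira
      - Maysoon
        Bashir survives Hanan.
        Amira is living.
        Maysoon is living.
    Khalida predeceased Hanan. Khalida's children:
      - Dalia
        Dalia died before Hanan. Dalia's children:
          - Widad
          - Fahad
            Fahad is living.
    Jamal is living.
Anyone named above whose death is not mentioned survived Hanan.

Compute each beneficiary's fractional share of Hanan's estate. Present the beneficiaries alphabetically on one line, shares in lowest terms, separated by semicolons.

There is no surviving spouse, so the entire estate passes to Hanan's descendants per stirpes.
The estate is divided into 4 equal shares of 1/4 among Yasmin, Rashida, Khalida, Jamal.
Yasmin is living and takes 1/4.
Rashida predeceased; the 1/4 allotted to Rashida's branch passes to Rashida's issue by representation.
The 1/4 is divided into 3 equal shares of 1/12 among Bashir, Amira, Maysoon.
Bashir is living and takes 1/12.
Amira is living and takes 1/12.
Maysoon is living and takes 1/12.
Khalida predeceased; the 1/4 allotted to Khalida's branch passes to Khalida's issue by representation.
Dalia's line is the sole branch at this level, so the full 1/4 passes to Dalia's issue by representation.
The 1/4 is divided into 2 equal shares of 1/8 among Widad, Fahad.
Widad is living and takes 1/8.
Fahad is living and takes 1/8.
Jamal is living and takes 1/4.

Amira 1/12; Bashir 1/12; Fahad 1/8; Jamal 1/4; Maysoon 1/12; Widad 1/8; Yasmin 1/4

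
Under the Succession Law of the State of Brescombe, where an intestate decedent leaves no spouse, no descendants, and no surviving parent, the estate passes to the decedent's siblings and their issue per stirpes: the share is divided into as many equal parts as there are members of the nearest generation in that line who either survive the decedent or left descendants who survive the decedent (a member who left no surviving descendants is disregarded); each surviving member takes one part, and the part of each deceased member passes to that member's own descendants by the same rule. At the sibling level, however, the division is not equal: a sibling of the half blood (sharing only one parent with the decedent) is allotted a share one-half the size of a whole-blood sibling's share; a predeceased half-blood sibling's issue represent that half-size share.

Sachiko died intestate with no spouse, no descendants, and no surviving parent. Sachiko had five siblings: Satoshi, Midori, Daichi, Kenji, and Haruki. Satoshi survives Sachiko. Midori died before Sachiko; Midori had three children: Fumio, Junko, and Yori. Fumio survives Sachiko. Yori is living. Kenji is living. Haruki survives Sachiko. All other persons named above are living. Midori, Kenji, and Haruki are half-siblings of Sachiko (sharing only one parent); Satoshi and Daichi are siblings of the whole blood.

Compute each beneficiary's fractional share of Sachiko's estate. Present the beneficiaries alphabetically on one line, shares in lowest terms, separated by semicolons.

Daichi 2/7; Fumio 1/21; Haruki 1/7; Junko 1/21; Kenji 1/7; Satoshi 2/7; Yori 1/21

No spouse, descendants, or parent survives, so the estate passes to Sachiko's siblings per stirpes.
Half-blood siblings count for one-half the weight of whole-blood siblings at the initial division.
Dividing 1 in proportion to weights (total weight 7/2): Satoshi (weight 1) → 2/7; Midori (weight 1/2) → 1/7; Daichi (weight 1) → 2/7; Kenji (weight 1/2) → 1/7; Haruki (weight 1/2) → 1/7.
Satoshi is living and takes 2/7.
Midori predeceased; the 1/7 allotted to Midori's branch passes to Midori's issue by representation.
The 1/7 is divided into 3 equal shares of 1/21 among Fumio, Junko, Yori.
Fumio is living and takes 1/21.
Junko is living and takes 1/21.
Yori is living and takes 1/21.
Daichi is living and takes 2/7.
Kenji is living and takes 1/7.
Haruki is living and takes 1/7.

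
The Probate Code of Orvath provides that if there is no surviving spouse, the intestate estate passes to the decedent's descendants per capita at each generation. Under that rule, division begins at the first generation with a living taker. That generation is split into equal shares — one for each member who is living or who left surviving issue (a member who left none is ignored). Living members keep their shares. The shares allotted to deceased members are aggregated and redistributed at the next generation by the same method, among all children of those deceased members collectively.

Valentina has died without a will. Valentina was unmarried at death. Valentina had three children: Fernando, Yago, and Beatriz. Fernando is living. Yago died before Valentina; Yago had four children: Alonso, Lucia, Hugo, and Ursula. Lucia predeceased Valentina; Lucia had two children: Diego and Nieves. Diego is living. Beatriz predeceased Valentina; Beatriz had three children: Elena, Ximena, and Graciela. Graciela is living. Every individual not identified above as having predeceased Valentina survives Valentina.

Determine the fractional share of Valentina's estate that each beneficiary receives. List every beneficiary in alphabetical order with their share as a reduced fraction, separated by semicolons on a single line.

There is no surviving spouse, so the entire estate passes to Valentina's descendants per capita at each generation.
At generation 1 (Fernando, Yago, Beatriz) there are 3 shares of (1)/3 = 1/3 each.
Living: Fernando — each takes 1/3.
Deceased: Yago and Beatriz. Their combined 2/3 is pooled and carried to generation 2.
At generation 2 (Alonso, Lucia, Hugo, Ursula, Elena, Ximena, Graciela) there are 7 shares of (2/3)/7 = 2/21 each.
Living: Alonso, Hugo, Ursula, Elena, Ximena, and Graciela — each takes 2/21.
Deceased: Lucia. That 2/21 share is carried to generation 3.
At generation 3 (Diego, Nieves) there are 2 shares of (2/21)/2 = 1/21 each.
Living: Diego and Nieves — each takes 1/21.

Alonso 2/21; Diego 1/21; Elena 2/21; Fernando 1/3; Graciela 2/21; Hugo 2/21; Nieves 1/21; Ursula 2/21; Ximena 2/21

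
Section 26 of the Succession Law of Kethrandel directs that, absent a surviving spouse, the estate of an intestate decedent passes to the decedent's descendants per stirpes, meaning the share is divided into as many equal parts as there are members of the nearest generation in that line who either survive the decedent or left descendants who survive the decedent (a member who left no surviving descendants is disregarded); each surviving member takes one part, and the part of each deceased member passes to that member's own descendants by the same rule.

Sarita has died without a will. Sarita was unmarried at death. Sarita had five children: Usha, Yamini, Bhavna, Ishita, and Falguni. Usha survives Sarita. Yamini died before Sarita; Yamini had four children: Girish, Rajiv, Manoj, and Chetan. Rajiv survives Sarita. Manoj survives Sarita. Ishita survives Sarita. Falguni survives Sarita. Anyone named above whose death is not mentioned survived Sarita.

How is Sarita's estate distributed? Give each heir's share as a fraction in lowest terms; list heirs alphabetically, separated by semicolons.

Bhavna 1/5; Chetan 1/20; Falguni 1/5; Girish 1/20; Ishita 1/5; Manoj 1/20; Rajiv 1/20; Usha 1/5

There is no surviving spouse, so the entire estate passes to Sarita's descendants per stirpes.
The estate is divided into 5 equal shares of 1/5 among Usha, Yamini, Bhavna, Ishita, Falguni.
Usha is living and takes 1/5.
Yamini predeceased; the 1/5 allotted to Yamini's branch passes to Yamini's issue by representation.
The 1/5 is divided into 4 equal shares of 1/20 among Girish, Rajiv, Manoj, Chetan.
Girish is living and takes 1/20.
Rajiv is living and takes 1/20.
Manoj is living and takes 1/20.
Chetan is living and takes 1/20.
Bhavna is living and takes 1/5.
Ishita is living and takes 1/5.
Falguni is living and takes 1/5.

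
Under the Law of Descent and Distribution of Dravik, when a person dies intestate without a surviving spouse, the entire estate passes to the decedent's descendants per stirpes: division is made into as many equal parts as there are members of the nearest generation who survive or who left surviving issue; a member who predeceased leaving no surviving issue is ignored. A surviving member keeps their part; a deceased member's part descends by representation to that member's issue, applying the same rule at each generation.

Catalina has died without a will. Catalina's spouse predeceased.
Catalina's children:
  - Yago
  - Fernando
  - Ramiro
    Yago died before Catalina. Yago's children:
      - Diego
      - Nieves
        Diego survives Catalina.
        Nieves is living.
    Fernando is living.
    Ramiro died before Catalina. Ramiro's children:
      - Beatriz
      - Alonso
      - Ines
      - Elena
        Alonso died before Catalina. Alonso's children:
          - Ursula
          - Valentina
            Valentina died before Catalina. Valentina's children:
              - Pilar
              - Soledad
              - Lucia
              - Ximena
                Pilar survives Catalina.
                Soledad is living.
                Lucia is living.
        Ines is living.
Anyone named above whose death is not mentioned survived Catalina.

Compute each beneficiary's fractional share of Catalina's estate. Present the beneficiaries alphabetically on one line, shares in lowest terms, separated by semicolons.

There is no surviving spouse, so the entire estate passes to Catalina's descendants per stirpes.
The estate is divided into 3 equal shares of 1/3 among Yago, Fernando, Ramiro.
Yago predeceased; the 1/3 allotted to Yago's branch passes to Yago's issue by representation.
The 1/3 is divided into 2 equal shares of 1/6 among Diego, Nieves.
Diego is living and takes 1/6.
Nieves is living and takes 1/6.
Fernando is living and takes 1/3.
Ramiro predeceased; the 1/3 allotted to Ramiro's branch passes to Ramiro's issue by representation.
The 1/3 is divided into 4 equal shares of 1/12 among Beatriz, Alonso, Ines, Elena.
Beatriz is living and takes 1/12.
Alonso predeceased; the 1/12 allotted to Alonso's branch passes to Alonso's issue by representation.
The 1/12 is divided into 2 equal shares of 1/24 among Ursula, Valentina.
Ursula is living and takes 1/24.
Valentina predeceased; the 1/24 allotted to Valentina's branch passes to Valentina's issue by representation.
The 1/24 is divided into 4 equal shares of 1/96 among Pilar, Soledad, Lucia, Ximena.
Pilar is living and takes 1/96.
Soledad is living and takes 1/96.
Lucia is living and takes 1/96.
Ximena is living and takes 1/96.
Ines is living and takes 1/12.
Elena is living and takes 1/12.

Beatriz 1/12; Diego 1/6; Elena 1/12; Fernando 1/3; Ines 1/12; Lucia 1/96; Nieves 1/6; Pilar 1/96; Soledad 1/96; Ursula 1/24; Ximena 1/96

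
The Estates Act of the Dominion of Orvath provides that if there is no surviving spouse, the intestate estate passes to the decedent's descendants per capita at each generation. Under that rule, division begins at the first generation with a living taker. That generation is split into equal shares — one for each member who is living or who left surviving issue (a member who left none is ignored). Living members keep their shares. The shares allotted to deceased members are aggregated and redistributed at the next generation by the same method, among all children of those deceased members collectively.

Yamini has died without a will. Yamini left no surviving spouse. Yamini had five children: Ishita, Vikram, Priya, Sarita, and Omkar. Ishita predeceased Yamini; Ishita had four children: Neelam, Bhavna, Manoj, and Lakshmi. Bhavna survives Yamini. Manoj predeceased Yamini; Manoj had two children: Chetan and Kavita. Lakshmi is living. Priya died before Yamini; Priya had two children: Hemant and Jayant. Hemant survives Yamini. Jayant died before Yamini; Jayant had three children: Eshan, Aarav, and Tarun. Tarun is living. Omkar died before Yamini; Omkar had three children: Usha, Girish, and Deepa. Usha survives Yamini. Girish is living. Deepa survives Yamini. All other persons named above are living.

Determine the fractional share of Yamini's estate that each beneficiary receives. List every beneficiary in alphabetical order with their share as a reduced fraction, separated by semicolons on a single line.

There is no surviving spouse, so the entire estate passes to Yamini's descendants per capita at each generation.
At generation 1 (Ishita, Vikram, Priya, Sarita, Omkar) there are 5 shares of (1)/5 = 1/5 each.
Living: Vikram and Sarita — each takes 1/5.
Deceased: Ishita, Priya, and Omkar. Their combined 3/5 is pooled and carried to generation 2.
At generation 2 (Neelam, Bhavna, Manoj, Lakshmi, Hemant, Jayant, Usha, Girish, Deepa) there are 9 shares of (3/5)/9 = 1/15 each.
Living: Neelam, Bhavna, Lakshmi, Hemant, Usha, Girish, and Deepa — each takes 1/15.
Deceased: Manoj and Jayant. Their combined 2/15 is pooled and carried to generation 3.
At generation 3 (Chetan, Kavita, Eshan, Aarav, Tarun) there are 5 shares of (2/15)/5 = 2/75 each.
Living: Chetan, Kavita, Eshan, Aarav, and Tarun — each takes 2/75.

Aarav 2/75; Bhavna 1/15; Chetan 2/75; Deepa 1/15; Eshan 2/75; Girish 1/15; Hemant 1/15; Kavita 2/75; Lakshmi 1/15; Neelam 1/15; Sarita 1/5; Tarun 2/75; Usha 1/15; Vikram 1/5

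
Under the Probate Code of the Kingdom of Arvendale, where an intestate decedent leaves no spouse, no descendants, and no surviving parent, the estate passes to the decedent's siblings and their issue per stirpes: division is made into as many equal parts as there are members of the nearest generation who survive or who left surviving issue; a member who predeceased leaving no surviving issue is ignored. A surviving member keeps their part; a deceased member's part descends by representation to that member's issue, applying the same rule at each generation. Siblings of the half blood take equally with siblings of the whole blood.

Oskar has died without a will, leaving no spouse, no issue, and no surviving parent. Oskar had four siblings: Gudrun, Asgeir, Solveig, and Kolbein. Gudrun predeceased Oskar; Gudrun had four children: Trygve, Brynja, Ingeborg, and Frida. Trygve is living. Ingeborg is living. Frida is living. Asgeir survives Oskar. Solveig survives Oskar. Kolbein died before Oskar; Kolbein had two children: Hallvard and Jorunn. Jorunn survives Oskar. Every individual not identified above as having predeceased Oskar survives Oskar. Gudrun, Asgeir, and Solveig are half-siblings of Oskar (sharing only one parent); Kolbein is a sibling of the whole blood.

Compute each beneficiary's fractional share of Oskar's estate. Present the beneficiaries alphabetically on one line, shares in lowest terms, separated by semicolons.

No spouse, descendants, or parent survives, so the estate passes to Oskar's siblings per stirpes.
Half-blood and whole-blood siblings take equally under the stated rule.
The estate is divided into 4 equal shares of 1/4 among Gudrun, Asgeir, Solveig, Kolbein.
Gudrun predeceased; the 1/4 allotted to Gudrun's branch passes to Gudrun's issue by representation.
The 1/4 is divided into 4 equal shares of 1/16 among Trygve, Brynja, Ingeborg, Frida.
Trygve is living and takes 1/16.
Brynja is living and takes 1/16.
Ingeborg is living and takes 1/16.
Frida is living and takes 1/16.
Asgeir is living and takes 1/4.
Solveig is living and takes 1/4.
Kolbein predeceased; the 1/4 allotted to Kolbein's branch passes to Kolbein's issue by representation.
The 1/4 is divided into 2 equal shares of 1/8 among Hallvard, Jorunn.
Hallvard is living and takes 1/8.
Jorunn is living and takes 1/8.

Asgeir 1/4; Brynja 1/16; Frida 1/16; Hallvard 1/8; Ingeborg 1/16; Jorunn 1/8; Solveig 1/4; Trygve 1/16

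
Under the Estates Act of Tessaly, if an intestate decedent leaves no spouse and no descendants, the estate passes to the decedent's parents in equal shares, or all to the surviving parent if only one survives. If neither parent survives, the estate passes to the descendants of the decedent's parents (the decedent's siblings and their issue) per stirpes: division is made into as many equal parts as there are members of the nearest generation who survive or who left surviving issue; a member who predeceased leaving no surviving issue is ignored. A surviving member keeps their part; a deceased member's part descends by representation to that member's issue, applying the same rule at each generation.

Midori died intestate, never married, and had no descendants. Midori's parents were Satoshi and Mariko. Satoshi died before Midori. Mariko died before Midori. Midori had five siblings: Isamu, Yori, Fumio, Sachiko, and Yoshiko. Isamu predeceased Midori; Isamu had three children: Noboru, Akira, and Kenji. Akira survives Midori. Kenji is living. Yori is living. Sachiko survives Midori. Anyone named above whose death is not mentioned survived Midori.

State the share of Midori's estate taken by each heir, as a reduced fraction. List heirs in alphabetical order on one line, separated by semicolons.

Akira 1/15; Fumio 1/5; Kenji 1/15; Noboru 1/15; Sachiko 1/5; Yori 1/5; Yoshiko 1/5

Neither parent survives and there are no descendants, so the estate passes to Midori's siblings and their issue per stirpes.
The estate is divided into 5 equal shares of 1/5 among Isamu, Yori, Fumio, Sachiko, Yoshiko.
Isamu predeceased; the 1/5 allotted to Isamu's branch passes to Isamu's issue by representation.
The 1/5 is divided into 3 equal shares of 1/15 among Noboru, Akira, Kenji.
Noboru is living and takes 1/15.
Akira is living and takes 1/15.
Kenji is living and takes 1/15.
Yori is living and takes 1/5.
Fumio is living and takes 1/5.
Sachiko is living and takes 1/5.
Yoshiko is living and takes 1/5.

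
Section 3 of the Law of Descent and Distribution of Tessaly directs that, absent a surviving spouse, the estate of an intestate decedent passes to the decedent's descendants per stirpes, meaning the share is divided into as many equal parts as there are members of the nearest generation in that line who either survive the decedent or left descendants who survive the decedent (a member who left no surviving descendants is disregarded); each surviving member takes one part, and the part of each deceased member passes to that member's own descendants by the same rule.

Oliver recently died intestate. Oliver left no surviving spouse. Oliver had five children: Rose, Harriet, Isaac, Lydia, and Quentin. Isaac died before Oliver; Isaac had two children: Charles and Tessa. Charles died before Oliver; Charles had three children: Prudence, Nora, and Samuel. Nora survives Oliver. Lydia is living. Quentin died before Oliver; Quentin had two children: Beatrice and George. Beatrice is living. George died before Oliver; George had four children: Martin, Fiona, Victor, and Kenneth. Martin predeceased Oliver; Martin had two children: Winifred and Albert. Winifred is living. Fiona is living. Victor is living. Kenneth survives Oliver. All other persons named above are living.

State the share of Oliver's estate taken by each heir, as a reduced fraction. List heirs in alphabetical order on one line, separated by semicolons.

Albert 1/80; Beatrice 1/10; Fiona 1/40; Harriet 1/5; Kenneth 1/40; Lydia 1/5; Nora 1/30; Prudence 1/30; Rose 1/5; Samuel 1/30; Tessa 1/10; Victor 1/40; Winifred 1/80

There is no surviving spouse, so the entire estate passes to Oliver's descendants per stirpes.
The estate is divided into 5 equal shares of 1/5 among Rose, Harriet, Isaac, Lydia, Quentin.
Rose is living and takes 1/5.
Harriet is living and takes 1/5.
Isaac predeceased; the 1/5 allotted to Isaac's branch passes to Isaac's issue by representation.
The 1/5 is divided into 2 equal shares of 1/10 among Charles, Tessa.
Charles predeceased; the 1/10 allotted to Charles's branch passes to Charles's issue by representation.
The 1/10 is divided into 3 equal shares of 1/30 among Prudence, Nora, Samuel.
Prudence is living and takes 1/30.
Nora is living and takes 1/30.
Samuel is living and takes 1/30.
Tessa is living and takes 1/10.
Lydia is living and takes 1/5.
Quentin predeceased; the 1/5 allotted to Quentin's branch passes to Quentin's issue by representation.
The 1/5 is divided into 2 equal shares of 1/10 among Beatrice, George.
Beatrice is living and takes 1/10.
George predeceased; the 1/10 allotted to George's branch passes to George's issue by representation.
The 1/10 is divided into 4 equal shares of 1/40 among Martin, Fiona, Victor, Kenneth.
Martin predeceased; the 1/40 allotted to Martin's branch passes to Martin's issue by representation.
The 1/40 is divided into 2 equal shares of 1/80 among Winifred, Albert.
Winifred is living and takes 1/80.
Albert is living and takes 1/80.
Fiona is living and takes 1/40.
Victor is living and takes 1/40.
Kenneth is living and takes 1/40.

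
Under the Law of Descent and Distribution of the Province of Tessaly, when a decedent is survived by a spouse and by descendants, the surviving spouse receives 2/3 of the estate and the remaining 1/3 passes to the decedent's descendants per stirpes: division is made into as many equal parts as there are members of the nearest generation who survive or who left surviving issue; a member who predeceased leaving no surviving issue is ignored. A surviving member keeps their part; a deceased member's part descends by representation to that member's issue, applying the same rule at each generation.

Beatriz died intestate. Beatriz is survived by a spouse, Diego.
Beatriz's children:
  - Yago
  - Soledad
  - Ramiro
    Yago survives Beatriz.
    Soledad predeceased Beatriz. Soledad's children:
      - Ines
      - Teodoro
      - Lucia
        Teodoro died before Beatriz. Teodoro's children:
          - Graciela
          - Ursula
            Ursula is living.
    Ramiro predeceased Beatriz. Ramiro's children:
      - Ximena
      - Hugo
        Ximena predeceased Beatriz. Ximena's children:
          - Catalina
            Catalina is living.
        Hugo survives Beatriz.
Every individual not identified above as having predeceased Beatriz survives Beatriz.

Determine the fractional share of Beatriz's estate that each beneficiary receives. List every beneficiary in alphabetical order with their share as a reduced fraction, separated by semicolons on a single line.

Diego, as surviving spouse, takes 2/3.
The remaining 1/3 passes to Beatriz's descendants per stirpes.
The 1/3 is divided into 3 equal shares of 1/9 among Yago, Soledad, Ramiro.
Yago is living and takes 1/9.
Soledad predeceased; the 1/9 allotted to Soledad's branch passes to Soledad's issue by representation.
The 1/9 is divided into 3 equal shares of 1/27 among Ines, Teodoro, Lucia.
Ines is living and takes 1/27.
Teodoro predeceased; the 1/27 allotted to Teodoro's branch passes to Teodoro's issue by representation.
The 1/27 is divided into 2 equal shares of 1/54 among Graciela, Ursula.
Graciela is living and takes 1/54.
Ursula is living and takes 1/54.
Lucia is living and takes 1/27.
Ramiro predeceased; the 1/9 allotted to Ramiro's branch passes to Ramiro's issue by representation.
The 1/9 is divided into 2 equal shares of 1/18 among Ximena, Hugo.
Ximena predeceased; the 1/18 allotted to Ximena's branch passes to Ximena's issue by representation.
Catalina is the sole taker at this level and receives the full 1/18.
Hugo is living and takes 1/18.

Catalina 1/18; Diego 2/3; Graciela 1/54; Hugo 1/18; Ines 1/27; Lucia 1/27; Ursula 1/54; Yago 1/9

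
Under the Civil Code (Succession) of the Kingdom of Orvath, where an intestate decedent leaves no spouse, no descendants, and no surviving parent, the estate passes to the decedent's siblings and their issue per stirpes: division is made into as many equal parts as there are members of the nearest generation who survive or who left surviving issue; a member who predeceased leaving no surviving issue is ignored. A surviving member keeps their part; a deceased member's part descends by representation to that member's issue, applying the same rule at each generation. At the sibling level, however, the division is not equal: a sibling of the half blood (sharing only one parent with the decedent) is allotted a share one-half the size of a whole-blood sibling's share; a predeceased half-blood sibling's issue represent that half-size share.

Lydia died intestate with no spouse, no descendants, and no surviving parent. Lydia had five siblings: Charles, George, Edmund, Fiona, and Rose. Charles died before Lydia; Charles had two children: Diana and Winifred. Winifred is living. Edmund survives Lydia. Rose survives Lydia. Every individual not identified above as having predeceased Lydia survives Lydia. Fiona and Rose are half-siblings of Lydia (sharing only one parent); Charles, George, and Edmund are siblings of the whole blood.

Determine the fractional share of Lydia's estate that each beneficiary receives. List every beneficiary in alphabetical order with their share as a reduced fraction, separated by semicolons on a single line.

No spouse, descendants, or parent survives, so the estate passes to Lydia's siblings per stirpes.
Half-blood siblings count for one-half the weight of whole-blood siblings at the initial division.
Dividing 1 in proportion to weights (total weight 4): Charles (weight 1) → 1/4; George (weight 1) → 1/4; Edmund (weight 1) → 1/4; Fiona (weight 1/2) → 1/8; Rose (weight 1/2) → 1/8.
Charles predeceased; the 1/4 allotted to Charles's branch passes to Charles's issue by representation.
The 1/4 is divided into 2 equal shares of 1/8 among Diana, Winifred.
Diana is living and takes 1/8.
Winifred is living and takes 1/8.
George is living and takes 1/4.
Edmund is living and takes 1/4.
Fiona is living and takes 1/8.
Rose is living and takes 1/8.

Diana 1/8; Edmund 1/4; Fiona 1/8; George 1/4; Rose 1/8; Winifred 1/8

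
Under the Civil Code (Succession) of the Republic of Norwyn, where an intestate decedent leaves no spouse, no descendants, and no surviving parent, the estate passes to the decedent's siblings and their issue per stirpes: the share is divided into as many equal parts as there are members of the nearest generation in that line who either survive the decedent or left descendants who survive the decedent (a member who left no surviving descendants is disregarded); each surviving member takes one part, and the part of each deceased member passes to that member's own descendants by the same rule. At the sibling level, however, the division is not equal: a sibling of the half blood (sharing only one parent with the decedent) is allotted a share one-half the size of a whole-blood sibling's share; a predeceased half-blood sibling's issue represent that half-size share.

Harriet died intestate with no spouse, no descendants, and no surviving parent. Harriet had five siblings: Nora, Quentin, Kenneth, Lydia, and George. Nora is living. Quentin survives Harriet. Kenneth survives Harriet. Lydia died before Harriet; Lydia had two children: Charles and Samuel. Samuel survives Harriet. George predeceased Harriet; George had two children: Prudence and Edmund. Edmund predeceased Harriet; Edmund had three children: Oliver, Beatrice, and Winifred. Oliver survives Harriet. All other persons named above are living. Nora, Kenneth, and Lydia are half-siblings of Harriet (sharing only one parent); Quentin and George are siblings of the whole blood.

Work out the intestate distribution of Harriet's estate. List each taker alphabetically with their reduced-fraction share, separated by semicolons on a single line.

No spouse, descendants, or parent survives, so the estate passes to Harriet's siblings per stirpes.
Half-blood siblings count for one-half the weight of whole-blood siblings at the initial division.
Dividing 1 in proportion to weights (total weight 7/2): Nora (weight 1/2) → 1/7; Quentin (weight 1) → 2/7; Kenneth (weight 1/2) → 1/7; Lydia (weight 1/2) → 1/7; George (weight 1) → 2/7.
Nora is living and takes 1/7.
Quentin is living and takes 2/7.
Kenneth is living and takes 1/7.
Lydia predeceased; the 1/7 allotted to Lydia's branch passes to Lydia's issue by representation.
The 1/7 is divided into 2 equal shares of 1/14 among Charles, Samuel.
Charles is living and takes 1/14.
Samuel is living and takes 1/14.
George predeceased; the 2/7 allotted to George's branch passes to George's issue by representation.
The 2/7 is divided into 2 equal shares of 1/7 among Prudence, Edmund.
Prudence is living and takes 1/7.
Edmund predeceased; the 1/7 allotted to Edmund's branch passes to Edmund's issue by representation.
The 1/7 is divided into 3 equal shares of 1/21 among Oliver, Beatrice, Winifred.
Oliver is living and takes 1/21.
Beatrice is living and takes 1/21.
Winifred is living and takes 1/21.

Beatrice 1/21; Charles 1/14; Kenneth 1/7; Nora 1/7; Oliver 1/21; Prudence 1/7; Quentin 2/7; Samuel 1/14; Winifred 1/21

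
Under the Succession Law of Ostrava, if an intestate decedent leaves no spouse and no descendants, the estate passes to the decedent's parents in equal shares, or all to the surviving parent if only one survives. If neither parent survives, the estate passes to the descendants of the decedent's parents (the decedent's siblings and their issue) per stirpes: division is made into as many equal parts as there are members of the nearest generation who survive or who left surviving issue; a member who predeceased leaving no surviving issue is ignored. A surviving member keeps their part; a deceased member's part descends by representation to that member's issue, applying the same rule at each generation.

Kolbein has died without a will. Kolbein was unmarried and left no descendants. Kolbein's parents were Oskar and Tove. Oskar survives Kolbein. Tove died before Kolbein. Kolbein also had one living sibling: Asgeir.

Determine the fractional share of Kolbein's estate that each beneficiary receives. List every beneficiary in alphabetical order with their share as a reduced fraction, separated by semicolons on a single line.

Only one parent, Oskar, survives, so Oskar takes the entire estate. The siblings take nothing because a surviving parent has priority.

Oskar 1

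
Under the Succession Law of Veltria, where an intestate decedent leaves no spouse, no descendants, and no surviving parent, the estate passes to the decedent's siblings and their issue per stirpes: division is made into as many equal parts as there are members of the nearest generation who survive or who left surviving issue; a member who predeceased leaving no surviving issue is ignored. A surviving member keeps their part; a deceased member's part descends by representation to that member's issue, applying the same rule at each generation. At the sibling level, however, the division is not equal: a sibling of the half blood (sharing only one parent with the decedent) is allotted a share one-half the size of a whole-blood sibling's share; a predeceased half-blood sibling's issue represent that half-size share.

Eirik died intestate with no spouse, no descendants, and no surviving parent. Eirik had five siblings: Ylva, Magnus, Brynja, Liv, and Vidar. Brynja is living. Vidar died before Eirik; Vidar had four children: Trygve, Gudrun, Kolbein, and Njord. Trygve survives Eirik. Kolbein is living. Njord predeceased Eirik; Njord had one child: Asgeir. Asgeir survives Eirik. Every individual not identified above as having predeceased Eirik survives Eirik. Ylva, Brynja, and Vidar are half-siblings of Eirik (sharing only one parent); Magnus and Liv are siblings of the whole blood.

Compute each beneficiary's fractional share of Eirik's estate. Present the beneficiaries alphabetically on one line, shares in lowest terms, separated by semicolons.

Asgeir 1/28; Brynja 1/7; Gudrun 1/28; Kolbein 1/28; Liv 2/7; Magnus 2/7; Trygve 1/28; Ylva 1/7

No spouse, descendants, or parent survives, so the estate passes to Eirik's siblings per stirpes.
Half-blood siblings count for one-half the weight of whole-blood siblings at the initial division.
Dividing 1 in proportion to weights (total weight 7/2): Ylva (weight 1/2) → 1/7; Magnus (weight 1) → 2/7; Brynja (weight 1/2) → 1/7; Liv (weight 1) → 2/7; Vidar (weight 1/2) → 1/7.
Ylva is living and takes 1/7.
Magnus is living and takes 2/7.
Brynja is living and takes 1/7.
Liv is living and takes 2/7.
Vidar predeceased; the 1/7 allotted to Vidar's branch passes to Vidar's issue by representation.
The 1/7 is divided into 4 equal shares of 1/28 among Trygve, Gudrun, Kolbein, Njord.
Trygve is living and takes 1/28.
Gudrun is living and takes 1/28.
Kolbein is living and takes 1/28.
Njord predeceased; the 1/28 allotted to Njord's branch passes to Njord's issue by representation.
Asgeir is the sole taker at this level and receives the full 1/28.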